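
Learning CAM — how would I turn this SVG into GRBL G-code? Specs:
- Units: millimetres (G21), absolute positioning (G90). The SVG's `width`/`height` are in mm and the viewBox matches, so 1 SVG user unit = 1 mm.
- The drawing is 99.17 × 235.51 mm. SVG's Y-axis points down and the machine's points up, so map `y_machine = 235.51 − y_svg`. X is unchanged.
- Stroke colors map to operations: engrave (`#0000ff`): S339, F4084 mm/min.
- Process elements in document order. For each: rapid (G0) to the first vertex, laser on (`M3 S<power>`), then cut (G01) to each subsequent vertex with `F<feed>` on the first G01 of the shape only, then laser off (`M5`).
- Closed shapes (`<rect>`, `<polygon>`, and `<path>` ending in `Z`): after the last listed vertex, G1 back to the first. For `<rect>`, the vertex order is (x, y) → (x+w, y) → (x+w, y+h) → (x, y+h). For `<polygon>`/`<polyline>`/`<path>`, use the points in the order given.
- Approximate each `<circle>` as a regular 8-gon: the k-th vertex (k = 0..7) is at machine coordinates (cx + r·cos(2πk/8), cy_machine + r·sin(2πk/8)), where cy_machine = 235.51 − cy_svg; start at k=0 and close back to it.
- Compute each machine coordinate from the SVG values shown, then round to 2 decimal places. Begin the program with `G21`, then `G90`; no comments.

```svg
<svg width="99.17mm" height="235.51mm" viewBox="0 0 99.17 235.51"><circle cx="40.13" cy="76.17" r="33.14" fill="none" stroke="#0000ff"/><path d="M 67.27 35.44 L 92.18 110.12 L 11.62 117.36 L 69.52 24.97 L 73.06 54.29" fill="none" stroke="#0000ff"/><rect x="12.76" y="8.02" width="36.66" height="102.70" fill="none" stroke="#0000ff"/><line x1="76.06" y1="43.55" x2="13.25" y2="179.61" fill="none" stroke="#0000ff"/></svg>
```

G21
G90
G0 X73.27 Y159.34
M3 S339
G01 X63.56 Y182.77 F4084
G01 X40.13 Y192.48
G01 X16.70 Y182.77
G01 X6.99 Y159.34
G01 X16.70 Y135.91
G01 X40.13 Y126.20
G01 X63.56 Y135.91
G01 X73.27 Y159.34
M5
G0 X67.27 Y200.07
M3 S339
G01 X92.18 Y125.39 F4084
G01 X11.62 Y118.15
G01 X69.52 Y210.54
G01 X73.06 Y181.22
M5
G0 X12.76 Y227.49
M3 S339
G01 X49.42 Y227.49 F4084
G01 X49.42 Y124.79
G01 X12.76 Y124.79
G01 X12.76 Y227.49
M5
G0 X76.06 Y191.96
M3 S339
G01 X13.25 Y55.90 F4084
M5

Since the viewBox matches the mm dimensions, user units are millimetres directly. The only transform is the Y-flip y_m = 235.51 − y_svg.

Shape 1 is a circle drawn with `<circle>`. Its stroke #0000ff means engrave at S339, F4084. After flipping Y the toolpath is (73.27,159.34) → (63.56,182.77) → (40.13,192.48) → (16.70,182.77) → (6.99,159.34) → (16.70,135.91) → (40.13,126.20) → (63.56,135.91) → (73.27,159.34), returning to the start.

Shape 2 is a open polyline drawn with `<path>`. Its stroke #0000ff means engrave at S339, F4084. After flipping Y the toolpath is (67.27,200.07) → (92.18,125.39) → (11.62,118.15) → (69.52,210.54) → (73.06,181.22).

Shape 3 is a rectangle drawn with `<rect>`. Its stroke #0000ff means engrave at S339, F4084. After flipping Y the toolpath is (12.76,227.49) → (49.42,227.49) → (49.42,124.79) → (12.76,124.79) → (12.76,227.49), returning to the start.

Shape 4 is a line segment drawn with `<line>`. Its stroke #0000ff means engrave at S339, F4084. After flipping Y the toolpath is (76.06,191.96) → (13.25,55.90).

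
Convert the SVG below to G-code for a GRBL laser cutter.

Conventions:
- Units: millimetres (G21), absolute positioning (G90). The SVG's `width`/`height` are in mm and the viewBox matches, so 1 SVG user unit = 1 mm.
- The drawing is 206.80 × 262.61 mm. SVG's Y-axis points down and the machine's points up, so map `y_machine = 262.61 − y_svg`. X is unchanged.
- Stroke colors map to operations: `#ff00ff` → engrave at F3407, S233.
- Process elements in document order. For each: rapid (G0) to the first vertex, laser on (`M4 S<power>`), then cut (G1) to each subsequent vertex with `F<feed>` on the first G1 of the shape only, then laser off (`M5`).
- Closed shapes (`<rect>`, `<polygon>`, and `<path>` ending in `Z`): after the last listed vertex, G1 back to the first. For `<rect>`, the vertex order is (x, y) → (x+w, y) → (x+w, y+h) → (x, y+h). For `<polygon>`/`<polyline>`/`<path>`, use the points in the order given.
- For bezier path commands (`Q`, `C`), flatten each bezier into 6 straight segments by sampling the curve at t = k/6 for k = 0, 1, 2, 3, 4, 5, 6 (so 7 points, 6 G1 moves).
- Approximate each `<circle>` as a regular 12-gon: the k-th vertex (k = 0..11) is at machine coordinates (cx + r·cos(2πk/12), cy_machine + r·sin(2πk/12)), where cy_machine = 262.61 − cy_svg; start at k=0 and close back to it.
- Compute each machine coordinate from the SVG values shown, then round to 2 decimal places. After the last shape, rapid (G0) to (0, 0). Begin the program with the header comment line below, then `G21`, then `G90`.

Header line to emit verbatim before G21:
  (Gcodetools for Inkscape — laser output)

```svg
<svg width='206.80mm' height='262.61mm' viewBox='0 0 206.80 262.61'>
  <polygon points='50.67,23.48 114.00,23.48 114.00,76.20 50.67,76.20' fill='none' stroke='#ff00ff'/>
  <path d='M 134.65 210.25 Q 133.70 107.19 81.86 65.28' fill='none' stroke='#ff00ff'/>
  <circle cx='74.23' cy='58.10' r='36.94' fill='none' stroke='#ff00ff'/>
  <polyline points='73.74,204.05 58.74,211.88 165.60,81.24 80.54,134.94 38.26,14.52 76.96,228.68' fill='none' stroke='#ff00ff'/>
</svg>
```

(Gcodetools for Inkscape — laser output)
G21
G90
G0 X50.67 Y239.13
M4 S233
G1 X114.00 Y239.13 F3407
G1 X114.00 Y186.41
G1 X50.67 Y186.41
G1 X50.67 Y239.13
M5
G0 X134.65 Y52.36
M4 S233
G1 X132.92 Y85.01 F3407
G1 X128.36 Y114.27
G1 X120.98 Y140.13
G1 X110.77 Y162.60
G1 X97.73 Y181.66
G1 X81.86 Y197.33
M5
G0 X111.17 Y204.51
M4 S233
G1 X106.22 Y222.98 F3407
G1 X92.70 Y236.50
G1 X74.23 Y241.45
G1 X55.76 Y236.50
G1 X42.24 Y222.98
G1 X37.29 Y204.51
G1 X42.24 Y186.04
G1 X55.76 Y172.52
G1 X74.23 Y167.57
G1 X92.70 Y172.52
G1 X106.22 Y186.04
G1 X111.17 Y204.51
M5
G0 X73.74 Y58.56
M4 S233
G1 X58.74 Y50.73 F3407
G1 X165.60 Y181.37
G1 X80.54 Y127.67
G1 X38.26 Y248.09
G1 X76.96 Y33.93
M5
G0 X0.00 Y0.00

viewBox `0 0 206.80 262.61` with mm width/height → 1 unit = 1 mm. Flip: y_m = 262.61 − y_svg.

**Shape 1** — `<polygon>` rectangle, stroke `#ff00ff` → engrave (S233, F3407). Machine vertices: (50.67,239.13) → (114.00,239.13) → (114.00,186.41) → (50.67,186.41) → (50.67,239.13). Closed: final G1 returns to the first vertex.

**Shape 2** — `<path>` quadratic bezier, stroke `#ff00ff` → engrave (S233, F3407). Control points (SVG): P0=(134.65,210.25), P1=(133.70,107.19), P2=(81.86,65.28); sampled at t=k/6. Machine vertices: (134.65,52.36) → (132.92,85.01) → (128.36,114.27) → (120.98,140.13) → (110.77,162.60) → (97.73,181.66) → (81.86,197.33). Open path.

**Shape 3** — `<circle>` circle, stroke `#ff00ff` → engrave (S233, F3407). Machine vertices: (111.17,204.51) → (106.22,222.98) → (92.70,236.50) → (74.23,241.45) → (55.76,236.50) → (42.24,222.98) → (37.29,204.51) → (42.24,186.04) → (55.76,172.52) → (74.23,167.57) → (92.70,172.52) → (106.22,186.04) → (111.17,204.51). Closed: final G1 returns to the first vertex.

**Shape 4** — `<polyline>` open polyline, stroke `#ff00ff` → engrave (S233, F3407). Machine vertices: (73.74,58.56) → (58.74,50.73) → (165.60,181.37) → (80.54,127.67) → (38.26,248.09) → (76.96,33.93). Open path.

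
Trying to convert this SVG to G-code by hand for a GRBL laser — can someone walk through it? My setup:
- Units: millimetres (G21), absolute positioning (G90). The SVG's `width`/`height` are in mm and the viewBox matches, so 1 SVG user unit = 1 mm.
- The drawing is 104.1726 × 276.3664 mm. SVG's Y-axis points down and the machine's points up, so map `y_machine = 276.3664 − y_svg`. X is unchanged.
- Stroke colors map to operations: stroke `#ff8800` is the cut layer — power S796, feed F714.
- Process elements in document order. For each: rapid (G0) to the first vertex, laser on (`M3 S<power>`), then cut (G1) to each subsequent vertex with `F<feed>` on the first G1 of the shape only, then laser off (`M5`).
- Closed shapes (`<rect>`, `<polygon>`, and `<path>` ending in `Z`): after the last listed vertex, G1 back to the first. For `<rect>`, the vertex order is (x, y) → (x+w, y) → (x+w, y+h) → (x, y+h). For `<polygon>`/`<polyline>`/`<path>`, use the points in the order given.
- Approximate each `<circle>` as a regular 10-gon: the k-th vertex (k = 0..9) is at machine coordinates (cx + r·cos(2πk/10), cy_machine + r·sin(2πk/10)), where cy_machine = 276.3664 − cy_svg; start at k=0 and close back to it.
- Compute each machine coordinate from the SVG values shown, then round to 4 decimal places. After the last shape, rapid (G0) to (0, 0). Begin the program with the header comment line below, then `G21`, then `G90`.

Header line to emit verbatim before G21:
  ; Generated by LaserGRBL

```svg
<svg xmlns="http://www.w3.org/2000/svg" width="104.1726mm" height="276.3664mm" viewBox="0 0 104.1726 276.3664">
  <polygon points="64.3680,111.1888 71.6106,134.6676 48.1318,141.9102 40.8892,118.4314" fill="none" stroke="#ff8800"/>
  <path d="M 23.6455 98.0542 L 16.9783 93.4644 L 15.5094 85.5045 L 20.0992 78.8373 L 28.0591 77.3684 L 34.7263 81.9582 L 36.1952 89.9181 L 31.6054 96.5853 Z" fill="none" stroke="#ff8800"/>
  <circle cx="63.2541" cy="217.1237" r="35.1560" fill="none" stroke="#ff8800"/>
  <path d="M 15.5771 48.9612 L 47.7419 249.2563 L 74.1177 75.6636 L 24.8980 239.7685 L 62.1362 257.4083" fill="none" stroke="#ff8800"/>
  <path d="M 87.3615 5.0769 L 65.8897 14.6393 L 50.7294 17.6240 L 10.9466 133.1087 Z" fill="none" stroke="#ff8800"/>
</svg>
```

; Generated by LaserGRBL
G21
G90
G0 X64.3680 Y165.1776
M3 S796
G1 X71.6106 Y141.6988 F714
G1 X48.1318 Y134.4562
G1 X40.8892 Y157.9350
G1 X64.3680 Y165.1776
M5
G0 X23.6455 Y178.3122
M3 S796
G1 X16.9783 Y182.9020 F714
G1 X15.5094 Y190.8619
G1 X20.0992 Y197.5291
G1 X28.0591 Y198.9980
G1 X34.7263 Y194.4082
G1 X36.1952 Y186.4483
G1 X31.6054 Y179.7811
G1 X23.6455 Y178.3122
M5
G0 X98.4101 Y59.2427
M3 S796
G1 X91.6959 Y79.9069 F714
G1 X74.1179 Y92.6780
G1 X52.3903 Y92.6780
G1 X34.8123 Y79.9069
G1 X28.0981 Y59.2427
G1 X34.8123 Y38.5785
G1 X52.3903 Y25.8074
G1 X74.1179 Y25.8074
G1 X91.6959 Y38.5785
G1 X98.4101 Y59.2427
M5
G0 X15.5771 Y227.4052
M3 S796
G1 X47.7419 Y27.1101 F714
G1 X74.1177 Y200.7028
G1 X24.8980 Y36.5979
G1 X62.1362 Y18.9581
M5
G0 X87.3615 Y271.2895
M3 S796
G1 X65.8897 Y261.7271 F714
G1 X50.7294 Y258.7424
G1 X10.9466 Y143.2577
G1 X87.3615 Y271.2895
M5
G0 X0.0000 Y0.0000

Since the viewBox matches the mm dimensions, user units are millimetres directly. The only transform is the Y-flip y_m = 276.3664 − y_svg.

Shape 1 is a regular polygon drawn with `<polygon>`. Its stroke #ff8800 means cut at S796, F714. After flipping Y the toolpath is (64.3680,165.1776) → (71.6106,141.6988) → (48.1318,134.4562) → (40.8892,157.9350) → (64.3680,165.1776), returning to the start.

Shape 2 is a regular polygon drawn with `<path>`. Its stroke #ff8800 means cut at S796, F714. After flipping Y the toolpath is (23.6455,178.3122) → (16.9783,182.9020) → (15.5094,190.8619) → (20.0992,197.5291) → (28.0591,198.9980) → (34.7263,194.4082) → (36.1952,186.4483) → (31.6054,179.7811) → (23.6455,178.3122), returning to the start.

Shape 3 is a circle drawn with `<circle>`. Its stroke #ff8800 means cut at S796, F714. After flipping Y the toolpath is (98.4101,59.2427) → (91.6959,79.9069) → (74.1179,92.6780) → (52.3903,92.6780) → (34.8123,79.9069) → (28.0981,59.2427) → (34.8123,38.5785) → (52.3903,25.8074) → (74.1179,25.8074) → (91.6959,38.5785) → (98.4101,59.2427), returning to the start.

Shape 4 is a open polyline drawn with `<path>`. Its stroke #ff8800 means cut at S796, F714. After flipping Y the toolpath is (15.5771,227.4052) → (47.7419,27.1101) → (74.1177,200.7028) → (24.8980,36.5979) → (62.1362,18.9581).

Shape 5 is a closed polygon drawn with `<path>`. Its stroke #ff8800 means cut at S796, F714. After flipping Y the toolpath is (87.3615,271.2895) → (65.8897,261.7271) → (50.7294,258.7424) → (10.9466,143.2577) → (87.3615,271.2895), returning to the start.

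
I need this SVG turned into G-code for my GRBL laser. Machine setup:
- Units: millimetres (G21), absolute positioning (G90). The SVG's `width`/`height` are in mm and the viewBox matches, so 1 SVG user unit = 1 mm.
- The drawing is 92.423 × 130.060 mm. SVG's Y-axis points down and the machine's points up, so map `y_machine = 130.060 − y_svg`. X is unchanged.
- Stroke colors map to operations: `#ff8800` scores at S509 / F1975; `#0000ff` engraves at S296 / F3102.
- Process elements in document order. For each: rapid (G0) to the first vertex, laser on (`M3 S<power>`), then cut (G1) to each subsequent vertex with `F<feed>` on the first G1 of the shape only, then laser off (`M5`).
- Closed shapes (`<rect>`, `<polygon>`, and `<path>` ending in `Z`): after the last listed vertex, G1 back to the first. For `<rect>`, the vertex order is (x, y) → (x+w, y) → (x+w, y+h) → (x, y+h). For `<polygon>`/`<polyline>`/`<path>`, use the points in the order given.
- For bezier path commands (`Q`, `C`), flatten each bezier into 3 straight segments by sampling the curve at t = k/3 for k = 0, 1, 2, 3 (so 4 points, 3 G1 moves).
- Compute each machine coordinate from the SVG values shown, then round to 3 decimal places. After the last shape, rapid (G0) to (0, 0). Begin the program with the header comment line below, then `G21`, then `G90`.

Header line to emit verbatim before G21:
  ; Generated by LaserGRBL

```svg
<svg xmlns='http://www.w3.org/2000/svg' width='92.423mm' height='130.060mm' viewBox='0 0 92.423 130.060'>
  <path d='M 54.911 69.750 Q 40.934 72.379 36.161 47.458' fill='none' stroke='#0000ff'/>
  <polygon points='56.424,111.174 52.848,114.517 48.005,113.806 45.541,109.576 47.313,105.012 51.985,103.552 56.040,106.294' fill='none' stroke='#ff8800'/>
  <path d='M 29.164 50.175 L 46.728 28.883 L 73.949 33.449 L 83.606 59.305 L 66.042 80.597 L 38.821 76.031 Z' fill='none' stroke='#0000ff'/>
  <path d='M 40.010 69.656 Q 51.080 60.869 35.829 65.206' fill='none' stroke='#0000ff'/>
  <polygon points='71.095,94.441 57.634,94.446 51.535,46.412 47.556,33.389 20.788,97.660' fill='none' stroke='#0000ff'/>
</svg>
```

viewBox `0 0 92.423 130.060` with mm width/height → 1 unit = 1 mm. Flip: y_m = 130.060 − y_svg.

**Shape 1** — `<path>` quadratic bezier, stroke `#0000ff` → engrave (S296, F3102). Control points (SVG): P0=(54.911,69.750), P1=(40.934,72.379), P2=(36.161,47.458); sampled at t=k/3. Machine vertices: (54.911,60.310) → (46.616,61.618) → (40.366,69.049) → (36.161,82.602). Open path.

**Shape 2** — `<polygon>` regular polygon, stroke `#ff8800` → score (S509, F1975). Machine vertices: (56.424,18.886) → (52.848,15.543) → (48.005,16.254) → (45.541,20.484) → (47.313,25.048) → (51.985,26.508) → (56.040,23.766) → (56.424,18.886). Closed: final G1 returns to the first vertex.

**Shape 3** — `<path>` regular polygon, stroke `#0000ff` → engrave (S296, F3102). Machine vertices: (29.164,79.885) → (46.728,101.177) → (73.949,96.611) → (83.606,70.755) → (66.042,49.463) → (38.821,54.029) → (29.164,79.885). Closed: final G1 returns to the first vertex.

**Shape 4** — `<path>` quadratic bezier, stroke `#0000ff` → engrave (S296, F3102). Control points (SVG): P0=(40.010,69.656), P1=(51.080,60.869), P2=(35.829,65.206); sampled at t=k/3. Machine vertices: (40.010,60.404) → (44.465,64.804) → (43.072,66.287) → (35.829,64.854). Open path.

**Shape 5** — `<polygon>` closed polygon, stroke `#0000ff` → engrave (S296, F3102). Machine vertices: (71.095,35.619) → (57.634,35.614) → (51.535,83.648) → (47.556,96.671) → (20.788,32.400) → (71.095,35.619). Closed: final G1 returns to the first vertex.

; Generated by LaserGRBL
G21
G90
G0 X54.911 Y60.310
M3 S296
G1 X46.616 Y61.618 F3102
G1 X40.366 Y69.049
G1 X36.161 Y82.602
M5
G0 X56.424 Y18.886
M3 S509
G1 X52.848 Y15.543 F1975
G1 X48.005 Y16.254
G1 X45.541 Y20.484
G1 X47.313 Y25.048
G1 X51.985 Y26.508
G1 X56.040 Y23.766
G1 X56.424 Y18.886
M5
G0 X29.164 Y79.885
M3 S296
G1 X46.728 Y101.177 F3102
G1 X73.949 Y96.611
G1 X83.606 Y70.755
G1 X66.042 Y49.463
G1 X38.821 Y54.029
G1 X29.164 Y79.885
M5
G0 X40.010 Y60.404
M3 S296
G1 X44.465 Y64.804 F3102
G1 X43.072 Y66.287
G1 X35.829 Y64.854
M5
G0 X71.095 Y35.619
M3 S296
G1 X57.634 Y35.614 F3102
G1 X51.535 Y83.648
G1 X47.556 Y96.671
G1 X20.788 Y32.400
G1 X71.095 Y35.619
M5
G0 X0.000 Y0.000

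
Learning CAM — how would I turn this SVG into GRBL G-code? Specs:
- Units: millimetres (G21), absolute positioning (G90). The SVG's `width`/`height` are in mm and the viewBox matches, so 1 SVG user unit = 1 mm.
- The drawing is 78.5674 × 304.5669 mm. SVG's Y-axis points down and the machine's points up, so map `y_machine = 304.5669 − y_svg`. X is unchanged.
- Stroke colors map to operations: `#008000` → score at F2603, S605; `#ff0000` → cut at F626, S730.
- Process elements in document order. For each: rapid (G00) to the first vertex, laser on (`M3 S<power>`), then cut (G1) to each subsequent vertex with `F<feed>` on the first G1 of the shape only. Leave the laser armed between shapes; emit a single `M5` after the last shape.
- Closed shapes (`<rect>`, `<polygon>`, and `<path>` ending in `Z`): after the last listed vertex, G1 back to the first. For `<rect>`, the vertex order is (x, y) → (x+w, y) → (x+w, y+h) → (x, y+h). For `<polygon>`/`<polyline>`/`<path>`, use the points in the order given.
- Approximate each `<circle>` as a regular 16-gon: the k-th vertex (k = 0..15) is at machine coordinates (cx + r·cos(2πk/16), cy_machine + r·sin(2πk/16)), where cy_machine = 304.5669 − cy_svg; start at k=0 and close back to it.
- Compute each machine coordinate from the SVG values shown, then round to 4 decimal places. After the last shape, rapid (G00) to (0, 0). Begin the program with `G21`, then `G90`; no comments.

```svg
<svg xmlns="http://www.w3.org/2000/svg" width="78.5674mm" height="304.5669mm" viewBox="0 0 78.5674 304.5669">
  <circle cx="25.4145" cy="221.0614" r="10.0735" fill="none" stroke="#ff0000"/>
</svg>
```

1 u = 1 mm; y_m = 304.5669 − y.

[1] `<circle>` circle, #ff0000→cut S730 F626: (35.4880,83.5055) → (34.7212,87.3605) → (32.5375,90.6285) → (29.2695,92.8122) → (25.4145,93.5790) → (21.5595,92.8122) → (18.2915,90.6285) → (16.1078,87.3605) → (15.3410,83.5055) → (16.1078,79.6505) → (18.2915,76.3825) → (21.5595,74.1988) → (25.4145,73.4320) → (29.2695,74.1988) → (32.5375,76.3825) → (34.7212,79.6505) → (35.4880,83.5055) (closed)

G21
G90
G00 X35.4880 Y83.5055
M3 S730
G1 X34.7212 Y87.3605 F626
G1 X32.5375 Y90.6285
G1 X29.2695 Y92.8122
G1 X25.4145 Y93.5790
G1 X21.5595 Y92.8122
G1 X18.2915 Y90.6285
G1 X16.1078 Y87.3605
G1 X15.3410 Y83.5055
G1 X16.1078 Y79.6505
G1 X18.2915 Y76.3825
G1 X21.5595 Y74.1988
G1 X25.4145 Y73.4320
G1 X29.2695 Y74.1988
G1 X32.5375 Y76.3825
G1 X34.7212 Y79.6505
G1 X35.4880 Y83.5055
M5
G00 X0.0000 Y0.0000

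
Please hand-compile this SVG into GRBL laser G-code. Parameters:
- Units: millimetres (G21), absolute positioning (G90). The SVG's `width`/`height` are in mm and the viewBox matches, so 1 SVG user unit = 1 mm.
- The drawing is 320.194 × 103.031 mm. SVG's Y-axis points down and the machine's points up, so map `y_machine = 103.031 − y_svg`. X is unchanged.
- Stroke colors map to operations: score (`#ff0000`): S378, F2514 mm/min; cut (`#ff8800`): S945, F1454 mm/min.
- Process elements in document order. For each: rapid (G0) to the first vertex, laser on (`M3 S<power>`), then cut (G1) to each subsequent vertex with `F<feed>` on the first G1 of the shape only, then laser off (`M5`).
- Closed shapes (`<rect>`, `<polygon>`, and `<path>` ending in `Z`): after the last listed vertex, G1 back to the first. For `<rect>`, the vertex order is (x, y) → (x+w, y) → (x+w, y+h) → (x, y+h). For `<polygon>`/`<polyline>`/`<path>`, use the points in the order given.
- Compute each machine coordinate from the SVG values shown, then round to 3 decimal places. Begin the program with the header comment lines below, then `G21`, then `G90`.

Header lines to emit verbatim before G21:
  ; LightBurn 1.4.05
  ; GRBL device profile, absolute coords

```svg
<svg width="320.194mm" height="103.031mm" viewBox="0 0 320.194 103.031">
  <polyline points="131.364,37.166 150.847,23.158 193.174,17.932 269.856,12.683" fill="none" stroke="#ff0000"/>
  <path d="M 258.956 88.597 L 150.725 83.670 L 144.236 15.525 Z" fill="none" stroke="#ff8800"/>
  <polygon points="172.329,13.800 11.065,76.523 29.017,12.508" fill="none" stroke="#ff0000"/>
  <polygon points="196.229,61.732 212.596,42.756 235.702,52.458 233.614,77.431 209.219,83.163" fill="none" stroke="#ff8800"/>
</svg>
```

viewBox `0 0 320.194 103.031` with mm width/height → 1 unit = 1 mm. Flip: y_m = 103.031 − y_svg.

**Shape 1** — `<polyline>` open polyline, stroke `#ff0000` → score (S378, F2514). Machine vertices: (131.364,65.865) → (150.847,79.873) → (193.174,85.099) → (269.856,90.348). Open path.

**Shape 2** — `<path>` closed polygon, stroke `#ff8800` → cut (S945, F1454). Machine vertices: (258.956,14.434) → (150.725,19.361) → (144.236,87.506) → (258.956,14.434). Closed: final G1 returns to the first vertex.

**Shape 3** — `<polygon>` closed polygon, stroke `#ff0000` → score (S378, F2514). Machine vertices: (172.329,89.231) → (11.065,26.508) → (29.017,90.523) → (172.329,89.231). Closed: final G1 returns to the first vertex.

**Shape 4** — `<polygon>` regular polygon, stroke `#ff8800` → cut (S945, F1454). Machine vertices: (196.229,41.299) → (212.596,60.275) → (235.702,50.573) → (233.614,25.600) → (209.219,19.868) → (196.229,41.299). Closed: final G1 returns to the first vertex.

; LightBurn 1.4.05
; GRBL device profile, absolute coords
G21
G90
G0 X131.364 Y65.865
M3 S378
G1 X150.847 Y79.873 F2514
G1 X193.174 Y85.099
G1 X269.856 Y90.348
M5
G0 X258.956 Y14.434
M3 S945
G1 X150.725 Y19.361 F1454
G1 X144.236 Y87.506
G1 X258.956 Y14.434
M5
G0 X172.329 Y89.231
M3 S378
G1 X11.065 Y26.508 F2514
G1 X29.017 Y90.523
G1 X172.329 Y89.231
M5
G0 X196.229 Y41.299
M3 S945
G1 X212.596 Y60.275 F1454
G1 X235.702 Y50.573
G1 X233.614 Y25.600
G1 X209.219 Y19.868
G1 X196.229 Y41.299
M5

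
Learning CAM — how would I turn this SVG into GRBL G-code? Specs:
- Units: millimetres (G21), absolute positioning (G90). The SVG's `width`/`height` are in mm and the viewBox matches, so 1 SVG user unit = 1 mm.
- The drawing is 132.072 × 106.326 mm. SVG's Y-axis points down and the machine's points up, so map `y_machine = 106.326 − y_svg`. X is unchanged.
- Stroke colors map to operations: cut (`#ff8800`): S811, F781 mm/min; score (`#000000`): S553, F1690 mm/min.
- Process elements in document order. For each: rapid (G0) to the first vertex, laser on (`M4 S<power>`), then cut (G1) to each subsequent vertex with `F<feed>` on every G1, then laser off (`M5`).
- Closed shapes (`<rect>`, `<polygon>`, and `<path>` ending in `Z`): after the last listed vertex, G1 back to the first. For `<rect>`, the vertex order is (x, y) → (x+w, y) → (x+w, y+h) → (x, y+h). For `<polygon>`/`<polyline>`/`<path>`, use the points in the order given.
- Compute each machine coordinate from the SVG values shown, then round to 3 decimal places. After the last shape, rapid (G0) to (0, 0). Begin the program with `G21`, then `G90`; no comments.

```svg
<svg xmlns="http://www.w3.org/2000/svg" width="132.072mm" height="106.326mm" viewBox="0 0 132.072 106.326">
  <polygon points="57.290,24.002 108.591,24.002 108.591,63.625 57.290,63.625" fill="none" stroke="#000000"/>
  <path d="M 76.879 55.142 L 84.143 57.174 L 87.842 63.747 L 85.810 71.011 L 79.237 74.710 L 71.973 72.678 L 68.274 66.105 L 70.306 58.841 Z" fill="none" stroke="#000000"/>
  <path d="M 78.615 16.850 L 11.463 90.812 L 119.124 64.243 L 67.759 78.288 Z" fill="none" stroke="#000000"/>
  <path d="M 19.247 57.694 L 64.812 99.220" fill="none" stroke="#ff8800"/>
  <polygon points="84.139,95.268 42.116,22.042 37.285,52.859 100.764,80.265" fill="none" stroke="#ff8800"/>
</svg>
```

Since the viewBox matches the mm dimensions, user units are millimetres directly. The only transform is the Y-flip y_m = 106.326 − y_svg.

Shape 1 is a rectangle drawn with `<polygon>`. Its stroke #000000 means score at S553, F1690. After flipping Y the toolpath is (57.290,82.324) → (108.591,82.324) → (108.591,42.701) → (57.290,42.701) → (57.290,82.324), returning to the start.

Shape 2 is a regular polygon drawn with `<path>`. Its stroke #000000 means score at S553, F1690. After flipping Y the toolpath is (76.879,51.184) → (84.143,49.152) → (87.842,42.579) → (85.810,35.315) → (79.237,31.616) → (71.973,33.648) → (68.274,40.221) → (70.306,47.485) → (76.879,51.184), returning to the start.

Shape 3 is a closed polygon drawn with `<path>`. Its stroke #000000 means score at S553, F1690. After flipping Y the toolpath is (78.615,89.476) → (11.463,15.514) → (119.124,42.083) → (67.759,28.038) → (78.615,89.476), returning to the start.

Shape 4 is a line segment drawn with `<path>`. Its stroke #ff8800 means cut at S811, F781. After flipping Y the toolpath is (19.247,48.632) → (64.812,7.106).

Shape 5 is a closed polygon drawn with `<polygon>`. Its stroke #ff8800 means cut at S811, F781. After flipping Y the toolpath is (84.139,11.058) → (42.116,84.284) → (37.285,53.467) → (100.764,26.061) → (84.139,11.058), returning to the start.

G21
G90
G0 X57.290 Y82.324
M4 S553
G1 X108.591 Y82.324 F1690
G1 X108.591 Y42.701 F1690
G1 X57.290 Y42.701 F1690
G1 X57.290 Y82.324 F1690
M5
G0 X76.879 Y51.184
M4 S553
G1 X84.143 Y49.152 F1690
G1 X87.842 Y42.579 F1690
G1 X85.810 Y35.315 F1690
G1 X79.237 Y31.616 F1690
G1 X71.973 Y33.648 F1690
G1 X68.274 Y40.221 F1690
G1 X70.306 Y47.485 F1690
G1 X76.879 Y51.184 F1690
M5
G0 X78.615 Y89.476
M4 S553
G1 X11.463 Y15.514 F1690
G1 X119.124 Y42.083 F1690
G1 X67.759 Y28.038 F1690
G1 X78.615 Y89.476 F1690
M5
G0 X19.247 Y48.632
M4 S811
G1 X64.812 Y7.106 F781
M5
G0 X84.139 Y11.058
M4 S811
G1 X42.116 Y84.284 F781
G1 X37.285 Y53.467 F781
G1 X100.764 Y26.061 F781
G1 X84.139 Y11.058 F781
M5
G0 X0.000 Y0.000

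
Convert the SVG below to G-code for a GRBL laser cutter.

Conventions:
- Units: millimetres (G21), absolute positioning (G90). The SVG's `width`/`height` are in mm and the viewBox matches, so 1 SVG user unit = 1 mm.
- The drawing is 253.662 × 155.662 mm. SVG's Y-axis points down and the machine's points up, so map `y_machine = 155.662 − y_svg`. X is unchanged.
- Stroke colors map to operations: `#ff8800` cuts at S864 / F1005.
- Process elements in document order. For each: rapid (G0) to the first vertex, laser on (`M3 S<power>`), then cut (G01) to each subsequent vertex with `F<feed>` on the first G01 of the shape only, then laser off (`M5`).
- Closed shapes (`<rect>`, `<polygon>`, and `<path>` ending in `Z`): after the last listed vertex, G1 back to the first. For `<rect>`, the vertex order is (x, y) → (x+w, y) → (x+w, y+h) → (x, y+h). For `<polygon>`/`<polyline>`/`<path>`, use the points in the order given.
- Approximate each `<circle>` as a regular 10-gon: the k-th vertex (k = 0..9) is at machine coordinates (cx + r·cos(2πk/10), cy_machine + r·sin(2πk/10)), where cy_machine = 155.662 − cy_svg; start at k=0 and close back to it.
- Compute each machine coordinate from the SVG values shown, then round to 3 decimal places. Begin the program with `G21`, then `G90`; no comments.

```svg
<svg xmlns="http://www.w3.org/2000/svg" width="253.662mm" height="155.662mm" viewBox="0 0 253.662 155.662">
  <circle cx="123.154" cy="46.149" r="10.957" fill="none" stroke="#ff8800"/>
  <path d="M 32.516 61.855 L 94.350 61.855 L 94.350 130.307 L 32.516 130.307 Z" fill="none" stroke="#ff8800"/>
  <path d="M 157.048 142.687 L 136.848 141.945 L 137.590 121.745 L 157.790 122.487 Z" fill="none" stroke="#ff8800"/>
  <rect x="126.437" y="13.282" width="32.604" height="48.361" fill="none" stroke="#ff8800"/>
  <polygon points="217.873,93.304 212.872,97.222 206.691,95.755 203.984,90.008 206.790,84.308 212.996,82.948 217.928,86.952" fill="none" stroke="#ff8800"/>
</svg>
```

G21
G90
G0 X134.111 Y109.513
M3 S864
G01 X132.018 Y115.953 F1005
G01 X126.540 Y119.934
G01 X119.768 Y119.934
G01 X114.290 Y115.953
G01 X112.197 Y109.513
G01 X114.290 Y103.073
G01 X119.768 Y99.092
G01 X126.540 Y99.092
G01 X132.018 Y103.073
G01 X134.111 Y109.513
M5
G0 X32.516 Y93.807
M3 S864
G01 X94.350 Y93.807 F1005
G01 X94.350 Y25.355
G01 X32.516 Y25.355
G01 X32.516 Y93.807
M5
G0 X157.048 Y12.975
M3 S864
G01 X136.848 Y13.717 F1005
G01 X137.590 Y33.917
G01 X157.790 Y33.175
G01 X157.048 Y12.975
M5
G0 X126.437 Y142.380
M3 S864
G01 X159.041 Y142.380 F1005
G01 X159.041 Y94.019
G01 X126.437 Y94.019
G01 X126.437 Y142.380
M5
G0 X217.873 Y62.358
M3 S864
G01 X212.872 Y58.440 F1005
G01 X206.691 Y59.907
G01 X203.984 Y65.654
G01 X206.790 Y71.354
G01 X212.996 Y72.714
G01 X217.928 Y68.710
G01 X217.873 Y62.358
M5

1 u = 1 mm; y_m = 155.662 − y.

[1] `<circle>` circle, #ff8800→cut S864 F1005: (134.111,109.513) → (132.018,115.953) → (126.540,119.934) → (119.768,119.934) → (114.290,115.953) → (112.197,109.513) → (114.290,103.073) → (119.768,99.092) → (126.540,99.092) → (132.018,103.073) → (134.111,109.513) (closed)

[2] `<path>` rectangle, #ff8800→cut S864 F1005: (32.516,93.807) → (94.350,93.807) → (94.350,25.355) → (32.516,25.355) → (32.516,93.807) (closed)

[3] `<path>` regular polygon, #ff8800→cut S864 F1005: (157.048,12.975) → (136.848,13.717) → (137.590,33.917) → (157.790,33.175) → (157.048,12.975) (closed)

[4] `<rect>` rectangle, #ff8800→cut S864 F1005: (126.437,142.380) → (159.041,142.380) → (159.041,94.019) → (126.437,94.019) → (126.437,142.380) (closed)

[5] `<polygon>` regular polygon, #ff8800→cut S864 F1005: (217.873,62.358) → (212.872,58.440) → (206.691,59.907) → (203.984,65.654) → (206.790,71.354) → (212.996,72.714) → (217.928,68.710) → (217.873,62.358) (closed)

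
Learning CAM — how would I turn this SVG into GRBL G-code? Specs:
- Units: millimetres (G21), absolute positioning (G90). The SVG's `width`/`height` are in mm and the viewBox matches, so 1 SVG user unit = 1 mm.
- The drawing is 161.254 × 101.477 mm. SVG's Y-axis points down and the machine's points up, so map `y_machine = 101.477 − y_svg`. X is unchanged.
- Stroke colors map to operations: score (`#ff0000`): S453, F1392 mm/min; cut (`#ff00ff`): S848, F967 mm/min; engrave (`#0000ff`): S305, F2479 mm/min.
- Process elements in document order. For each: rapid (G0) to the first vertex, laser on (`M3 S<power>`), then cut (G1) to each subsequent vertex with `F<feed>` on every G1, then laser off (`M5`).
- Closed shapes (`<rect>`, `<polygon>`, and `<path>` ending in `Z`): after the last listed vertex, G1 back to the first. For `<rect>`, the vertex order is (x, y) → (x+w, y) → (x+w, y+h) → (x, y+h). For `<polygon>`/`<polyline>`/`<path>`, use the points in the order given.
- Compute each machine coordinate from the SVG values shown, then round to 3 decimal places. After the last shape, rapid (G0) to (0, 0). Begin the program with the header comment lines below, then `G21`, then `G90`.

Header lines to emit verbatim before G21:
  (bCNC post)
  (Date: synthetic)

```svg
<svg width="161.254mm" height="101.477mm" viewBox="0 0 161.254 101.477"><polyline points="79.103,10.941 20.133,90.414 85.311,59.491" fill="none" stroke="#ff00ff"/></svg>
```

viewBox `0 0 161.254 101.477` with mm width/height → 1 unit = 1 mm. Flip: y_m = 101.477 − y_svg.

**Shape 1** — `<polyline>` open polyline, stroke `#ff00ff` → cut (S848, F967). Machine vertices: (79.103,90.536) → (20.133,11.063) → (85.311,41.986). Open path.

(bCNC post)
(Date: synthetic)
G21
G90
G0 X79.103 Y90.536
M3 S848
G1 X20.133 Y11.063 F967
G1 X85.311 Y41.986 F967
M5
G0 X0.000 Y0.000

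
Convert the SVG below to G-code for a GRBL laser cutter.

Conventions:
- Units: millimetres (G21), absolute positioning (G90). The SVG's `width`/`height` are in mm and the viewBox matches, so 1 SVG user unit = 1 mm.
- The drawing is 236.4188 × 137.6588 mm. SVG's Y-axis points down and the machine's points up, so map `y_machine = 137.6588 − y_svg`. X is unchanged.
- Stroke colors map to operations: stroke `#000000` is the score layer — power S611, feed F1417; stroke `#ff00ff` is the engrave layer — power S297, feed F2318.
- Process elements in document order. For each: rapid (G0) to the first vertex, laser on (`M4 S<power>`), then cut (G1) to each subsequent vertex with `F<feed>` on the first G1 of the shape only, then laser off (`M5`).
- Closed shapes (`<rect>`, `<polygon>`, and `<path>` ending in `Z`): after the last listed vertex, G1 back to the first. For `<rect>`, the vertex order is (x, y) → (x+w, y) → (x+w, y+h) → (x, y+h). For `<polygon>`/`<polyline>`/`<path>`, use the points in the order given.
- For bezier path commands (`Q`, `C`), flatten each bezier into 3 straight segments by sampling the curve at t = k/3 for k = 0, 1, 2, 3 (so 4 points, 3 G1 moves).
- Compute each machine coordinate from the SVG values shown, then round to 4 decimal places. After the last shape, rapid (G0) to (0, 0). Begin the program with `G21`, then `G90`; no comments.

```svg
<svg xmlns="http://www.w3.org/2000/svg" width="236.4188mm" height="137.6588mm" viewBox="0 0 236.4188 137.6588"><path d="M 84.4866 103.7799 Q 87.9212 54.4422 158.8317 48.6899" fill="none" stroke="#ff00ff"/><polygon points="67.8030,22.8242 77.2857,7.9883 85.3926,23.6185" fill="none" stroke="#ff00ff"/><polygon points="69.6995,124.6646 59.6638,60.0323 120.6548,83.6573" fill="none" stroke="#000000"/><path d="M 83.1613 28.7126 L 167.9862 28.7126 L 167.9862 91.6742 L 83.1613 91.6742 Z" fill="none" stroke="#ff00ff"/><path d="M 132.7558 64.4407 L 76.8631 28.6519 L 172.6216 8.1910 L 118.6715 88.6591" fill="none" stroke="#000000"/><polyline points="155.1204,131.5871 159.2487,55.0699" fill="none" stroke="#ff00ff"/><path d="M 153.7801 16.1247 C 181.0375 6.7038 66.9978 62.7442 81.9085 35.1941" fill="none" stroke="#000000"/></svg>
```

G21
G90
G0 X84.4866 Y33.8789
M4 S297
G1 X94.2737 Y61.9279 F2318
G1 X119.0554 Y80.2912
G1 X158.8317 Y88.9689
M5
G0 X67.8030 Y114.8346
M4 S297
G1 X77.2857 Y129.6705 F2318
G1 X85.3926 Y114.0403
G1 X67.8030 Y114.8346
M5
G0 X69.6995 Y12.9942
M4 S611
G1 X59.6638 Y77.6265 F1417
G1 X120.6548 Y54.0015
G1 X69.6995 Y12.9942
M5
G0 X83.1613 Y108.9462
M4 S297
G1 X167.9862 Y108.9462 F2318
G1 X167.9862 Y45.9846
G1 X83.1613 Y45.9846
G1 X83.1613 Y108.9462
M5
G0 X132.7558 Y73.2181
M4 S611
G1 X76.8631 Y109.0069 F1417
G1 X172.6216 Y129.4678
G1 X118.6715 Y48.9997
M5
G0 X155.1204 Y6.0717
M4 S297
G1 X159.2487 Y82.5889 F2318
M5
G0 X153.7801 Y121.5341
M4 S611
G1 X143.9476 Y114.6550 F1417
G1 X99.9721 Y97.2577
G1 X81.9085 Y102.4647
M5
G0 X0.0000 Y0.0000

viewBox `0 0 236.4188 137.6588` with mm width/height → 1 unit = 1 mm. Flip: y_m = 137.6588 − y_svg.

**Shape 1** — `<path>` quadratic bezier, stroke `#ff00ff` → engrave (S297, F2318). Control points (SVG): P0=(84.4866,103.7799), P1=(87.9212,54.4422), P2=(158.8317,48.6899); sampled at t=k/3. Machine vertices: (84.4866,33.8789) → (94.2737,61.9279) → (119.0554,80.2912) → (158.8317,88.9689). Open path.

**Shape 2** — `<polygon>` regular polygon, stroke `#ff00ff` → engrave (S297, F2318). Machine vertices: (67.8030,114.8346) → (77.2857,129.6705) → (85.3926,114.0403) → (67.8030,114.8346). Closed: final G1 returns to the first vertex.

**Shape 3** — `<polygon>` regular polygon, stroke `#000000` → score (S611, F1417). Machine vertices: (69.6995,12.9942) → (59.6638,77.6265) → (120.6548,54.0015) → (69.6995,12.9942). Closed: final G1 returns to the first vertex.

**Shape 4** — `<path>` rectangle, stroke `#ff00ff` → engrave (S297, F2318). Machine vertices: (83.1613,108.9462) → (167.9862,108.9462) → (167.9862,45.9846) → (83.1613,45.9846) → (83.1613,108.9462). Closed: final G1 returns to the first vertex.

**Shape 5** — `<path>` open polyline, stroke `#000000` → score (S611, F1417). Machine vertices: (132.7558,73.2181) → (76.8631,109.0069) → (172.6216,129.4678) → (118.6715,48.9997). Open path.

**Shape 6** — `<polyline>` line segment, stroke `#ff00ff` → engrave (S297, F2318). Machine vertices: (155.1204,6.0717) → (159.2487,82.5889). Open path.

**Shape 7** — `<path>` cubic bezier, stroke `#000000` → score (S611, F1417). Control points (SVG): P0=(153.7801,16.1247), P1=(181.0375,6.7038), P2=(66.9978,62.7442), P3=(81.9085,35.1941); sampled at t=k/3. Machine vertices: (153.7801,121.5341) → (143.9476,114.6550) → (99.9721,97.2577) → (81.9085,102.4647). Open path.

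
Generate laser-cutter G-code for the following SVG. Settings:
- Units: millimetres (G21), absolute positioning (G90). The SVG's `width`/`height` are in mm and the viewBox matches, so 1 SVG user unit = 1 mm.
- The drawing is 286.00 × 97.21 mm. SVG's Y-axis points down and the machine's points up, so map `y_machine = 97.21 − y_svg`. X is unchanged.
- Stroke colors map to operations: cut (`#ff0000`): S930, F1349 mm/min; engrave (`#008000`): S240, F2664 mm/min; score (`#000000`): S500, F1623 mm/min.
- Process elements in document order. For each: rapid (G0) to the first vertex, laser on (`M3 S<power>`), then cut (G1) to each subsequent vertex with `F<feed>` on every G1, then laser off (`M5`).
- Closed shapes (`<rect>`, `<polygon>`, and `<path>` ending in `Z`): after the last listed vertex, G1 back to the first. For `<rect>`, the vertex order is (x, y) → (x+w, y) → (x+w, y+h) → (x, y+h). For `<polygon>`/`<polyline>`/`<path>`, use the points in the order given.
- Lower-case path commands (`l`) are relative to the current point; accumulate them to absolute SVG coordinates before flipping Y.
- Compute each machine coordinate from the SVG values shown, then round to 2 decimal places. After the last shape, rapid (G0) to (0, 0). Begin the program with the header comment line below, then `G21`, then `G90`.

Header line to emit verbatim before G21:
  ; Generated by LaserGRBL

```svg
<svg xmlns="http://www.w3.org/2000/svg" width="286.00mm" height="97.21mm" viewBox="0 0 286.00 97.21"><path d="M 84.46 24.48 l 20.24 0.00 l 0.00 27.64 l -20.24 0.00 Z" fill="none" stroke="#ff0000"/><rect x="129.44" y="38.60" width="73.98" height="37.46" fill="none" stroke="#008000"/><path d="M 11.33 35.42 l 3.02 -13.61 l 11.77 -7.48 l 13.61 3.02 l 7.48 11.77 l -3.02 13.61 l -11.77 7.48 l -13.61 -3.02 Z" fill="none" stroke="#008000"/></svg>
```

; Generated by LaserGRBL
G21
G90
G0 X84.46 Y72.73
M3 S930
G1 X104.70 Y72.73 F1349
G1 X104.70 Y45.09 F1349
G1 X84.46 Y45.09 F1349
G1 X84.46 Y72.73 F1349
M5
G0 X129.44 Y58.61
M3 S240
G1 X203.42 Y58.61 F2664
G1 X203.42 Y21.15 F2664
G1 X129.44 Y21.15 F2664
G1 X129.44 Y58.61 F2664
M5
G0 X11.33 Y61.79
M3 S240
G1 X14.35 Y75.40 F2664
G1 X26.12 Y82.88 F2664
G1 X39.73 Y79.86 F2664
G1 X47.21 Y68.09 F2664
G1 X44.19 Y54.48 F2664
G1 X32.42 Y47.00 F2664
G1 X18.81 Y50.02 F2664
G1 X11.33 Y61.79 F2664
M5
G0 X0.00 Y0.00

Since the viewBox matches the mm dimensions, user units are millimetres directly. The only transform is the Y-flip y_m = 97.21 − y_svg.

Shape 1 is a rectangle drawn with `<path>`. Its stroke #ff0000 means cut at S930, F1349. After flipping Y the toolpath is (84.46,72.73) → (104.70,72.73) → (104.70,45.09) → (84.46,45.09) → (84.46,72.73), returning to the start.

Shape 2 is a rectangle drawn with `<rect>`. Its stroke #008000 means engrave at S240, F2664. After flipping Y the toolpath is (129.44,58.61) → (203.42,58.61) → (203.42,21.15) → (129.44,21.15) → (129.44,58.61), returning to the start.

Shape 3 is a regular polygon drawn with `<path>`. Its stroke #008000 means engrave at S240, F2664. After flipping Y the toolpath is (11.33,61.79) → (14.35,75.40) → (26.12,82.88) → (39.73,79.86) → (47.21,68.09) → (44.19,54.48) → (32.42,47.00) → (18.81,50.02) → (11.33,61.79), returning to the start.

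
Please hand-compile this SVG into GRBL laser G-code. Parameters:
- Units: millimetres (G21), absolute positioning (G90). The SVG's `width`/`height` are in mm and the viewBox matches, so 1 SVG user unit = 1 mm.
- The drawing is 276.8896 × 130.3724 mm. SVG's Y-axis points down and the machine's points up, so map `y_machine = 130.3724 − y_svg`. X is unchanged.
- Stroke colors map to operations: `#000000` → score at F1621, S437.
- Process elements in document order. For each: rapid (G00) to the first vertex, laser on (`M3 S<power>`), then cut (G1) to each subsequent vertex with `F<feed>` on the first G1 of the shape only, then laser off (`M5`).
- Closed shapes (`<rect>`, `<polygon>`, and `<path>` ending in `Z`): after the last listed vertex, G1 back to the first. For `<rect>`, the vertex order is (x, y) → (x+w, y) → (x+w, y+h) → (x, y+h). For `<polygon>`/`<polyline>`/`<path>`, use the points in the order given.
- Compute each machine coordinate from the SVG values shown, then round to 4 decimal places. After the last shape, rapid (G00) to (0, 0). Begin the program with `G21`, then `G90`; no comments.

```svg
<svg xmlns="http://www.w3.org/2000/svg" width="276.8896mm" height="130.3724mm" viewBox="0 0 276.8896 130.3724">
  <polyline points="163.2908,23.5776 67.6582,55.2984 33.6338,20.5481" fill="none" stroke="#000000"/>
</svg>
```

Since the viewBox matches the mm dimensions, user units are millimetres directly. The only transform is the Y-flip y_m = 130.3724 − y_svg.

Shape 1 is a open polyline drawn with `<polyline>`. Its stroke #000000 means score at S437, F1621. After flipping Y the toolpath is (163.2908,106.7948) → (67.6582,75.0740) → (33.6338,109.8243).

G21
G90
G00 X163.2908 Y106.7948
M3 S437
G1 X67.6582 Y75.0740 F1621
G1 X33.6338 Y109.8243
M5
G00 X0.0000 Y0.0000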